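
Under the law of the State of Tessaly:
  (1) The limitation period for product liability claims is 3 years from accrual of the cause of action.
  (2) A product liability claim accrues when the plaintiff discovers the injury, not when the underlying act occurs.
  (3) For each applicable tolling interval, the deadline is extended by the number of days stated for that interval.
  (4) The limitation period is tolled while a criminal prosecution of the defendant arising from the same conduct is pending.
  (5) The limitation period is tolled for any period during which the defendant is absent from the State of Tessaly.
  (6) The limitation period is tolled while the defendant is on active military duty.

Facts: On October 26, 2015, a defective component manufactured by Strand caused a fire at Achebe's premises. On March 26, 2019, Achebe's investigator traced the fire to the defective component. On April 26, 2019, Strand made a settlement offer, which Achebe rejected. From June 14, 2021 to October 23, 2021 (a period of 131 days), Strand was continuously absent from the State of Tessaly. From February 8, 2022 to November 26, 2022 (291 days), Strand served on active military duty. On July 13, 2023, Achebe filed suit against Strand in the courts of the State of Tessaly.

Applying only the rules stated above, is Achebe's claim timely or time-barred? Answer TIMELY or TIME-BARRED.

Accrual is tied to discovery, so the period began on March 26, 2019 rather than on October 26, 2015 when the act occurred.
Adding the 3 years base period to March 26, 2019 gives a deadline of March 26, 2022, before any tolling.
The period was tolled for 131 days by the defendant's absence from the jurisdiction (June 14, 2021 to October 23, 2021), pushing the deadline to August 4, 2022.
The defendant's active military service from February 8, 2022 to November 26, 2022 tolled the period for 291 days, extending the deadline to May 22, 2023.
None of the other events listed affects the running of the period under the stated rules.
Achebe filed on July 13, 2023, after the May 22, 2023 deadline, so the action is time-barred.

TIME-BARRED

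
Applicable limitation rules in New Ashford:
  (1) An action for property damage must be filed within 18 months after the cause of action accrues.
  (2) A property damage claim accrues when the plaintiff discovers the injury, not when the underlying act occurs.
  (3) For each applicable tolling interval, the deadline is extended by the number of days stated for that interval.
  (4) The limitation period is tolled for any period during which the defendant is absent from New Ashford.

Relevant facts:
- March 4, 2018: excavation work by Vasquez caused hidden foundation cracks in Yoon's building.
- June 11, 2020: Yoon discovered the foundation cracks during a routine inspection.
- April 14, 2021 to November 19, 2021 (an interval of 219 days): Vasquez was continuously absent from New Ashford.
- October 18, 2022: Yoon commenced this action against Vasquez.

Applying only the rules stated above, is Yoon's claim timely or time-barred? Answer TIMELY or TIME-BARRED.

Under the discovery rule, the claim accrued on June 11, 2020, when Yoon discovered the injury — not on the March 4, 2018 date of the underlying act.
Adding the 18 months base period to June 11, 2020 gives a deadline of December 11, 2021, before any tolling.
The period was tolled for 219 days by the defendant's absence from the jurisdiction (April 14, 2021 to November 19, 2021), pushing the deadline to July 18, 2022.
The October 18, 2022 filing falls after the July 18, 2022 deadline; the claim is time-barred.

TIME-BARRED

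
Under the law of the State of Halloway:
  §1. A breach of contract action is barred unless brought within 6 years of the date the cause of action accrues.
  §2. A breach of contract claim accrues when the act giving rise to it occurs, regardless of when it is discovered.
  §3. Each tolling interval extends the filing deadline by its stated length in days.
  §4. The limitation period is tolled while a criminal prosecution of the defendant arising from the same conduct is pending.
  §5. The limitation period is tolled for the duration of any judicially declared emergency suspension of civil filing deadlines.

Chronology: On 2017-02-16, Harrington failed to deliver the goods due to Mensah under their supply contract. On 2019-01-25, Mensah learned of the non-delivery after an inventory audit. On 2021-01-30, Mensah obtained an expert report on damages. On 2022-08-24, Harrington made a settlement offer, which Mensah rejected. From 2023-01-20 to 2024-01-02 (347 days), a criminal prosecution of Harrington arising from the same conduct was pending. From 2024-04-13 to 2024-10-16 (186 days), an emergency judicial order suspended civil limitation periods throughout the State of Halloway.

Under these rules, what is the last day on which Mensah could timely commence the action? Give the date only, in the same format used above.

2024-01-29

Accrual is governed by the date of the act, so the period began to run on 2017-02-16; the later discovery on 2019-01-25 is irrelevant under the stated rule.
The untolled deadline — 6 years after 2017-02-16 — is 2023-02-16.
The pending criminal prosecution from 2023-01-20 to 2024-01-02 tolled the period for 347 days, extending the deadline to 2024-01-29.
By the time the emergency suspension of filing deadlines began on 2024-04-13, the limitation period had already expired on 2024-01-29; that interval cannot revive it.
Nothing else in the chronology tolls or restarts the period.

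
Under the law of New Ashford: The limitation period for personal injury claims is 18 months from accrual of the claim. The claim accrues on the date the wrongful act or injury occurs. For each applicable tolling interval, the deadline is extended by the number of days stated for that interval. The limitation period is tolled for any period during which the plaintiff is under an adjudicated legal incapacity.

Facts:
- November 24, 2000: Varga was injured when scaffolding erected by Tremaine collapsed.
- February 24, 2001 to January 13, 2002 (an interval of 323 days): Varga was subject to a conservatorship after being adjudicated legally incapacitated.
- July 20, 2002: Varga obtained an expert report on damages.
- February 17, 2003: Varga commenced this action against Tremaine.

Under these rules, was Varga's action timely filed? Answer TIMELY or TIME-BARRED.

TIMELY

The claim accrued on November 24, 2000, when the wrongful act occurred.
18 months from November 24, 2000 is May 24, 2002.
Because the plaintiff's legal incapacity ran from February 24, 2001 to January 13, 2002, the deadline is extended by 323 days to April 12, 2003.
Nothing else in the chronology tolls or restarts the period.
Varga filed on February 17, 2003, before the April 12, 2003 deadline, so the action is timely.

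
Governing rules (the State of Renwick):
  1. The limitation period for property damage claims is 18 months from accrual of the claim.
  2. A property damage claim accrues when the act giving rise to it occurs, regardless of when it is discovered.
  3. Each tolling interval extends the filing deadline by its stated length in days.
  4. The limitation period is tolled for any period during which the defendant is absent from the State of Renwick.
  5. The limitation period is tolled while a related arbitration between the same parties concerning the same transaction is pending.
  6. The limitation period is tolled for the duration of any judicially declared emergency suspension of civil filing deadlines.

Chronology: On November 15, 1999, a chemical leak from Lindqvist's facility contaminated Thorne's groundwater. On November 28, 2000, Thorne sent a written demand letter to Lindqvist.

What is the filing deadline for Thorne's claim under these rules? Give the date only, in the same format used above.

The limitation period began to run on November 15, 1999.
The untolled deadline — 18 months after November 15, 1999 — is May 15, 2001.
Nothing else in the chronology tolls or restarts the period.

May 15, 2001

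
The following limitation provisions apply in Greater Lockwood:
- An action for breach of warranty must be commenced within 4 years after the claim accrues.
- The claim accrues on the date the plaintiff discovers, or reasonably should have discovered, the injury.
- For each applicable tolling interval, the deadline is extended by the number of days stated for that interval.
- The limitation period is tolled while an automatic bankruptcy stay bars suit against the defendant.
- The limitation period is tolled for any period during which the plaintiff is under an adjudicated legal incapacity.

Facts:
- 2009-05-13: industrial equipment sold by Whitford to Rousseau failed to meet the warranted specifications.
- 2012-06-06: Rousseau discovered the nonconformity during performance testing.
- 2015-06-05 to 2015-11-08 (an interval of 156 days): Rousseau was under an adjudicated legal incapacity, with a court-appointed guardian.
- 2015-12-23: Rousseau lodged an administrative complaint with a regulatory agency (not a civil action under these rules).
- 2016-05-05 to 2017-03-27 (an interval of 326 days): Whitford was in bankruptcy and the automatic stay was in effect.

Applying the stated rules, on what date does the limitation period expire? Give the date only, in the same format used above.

2017-10-01

Accrual is tied to discovery, so the period began on 2012-06-06 rather than on 2009-05-13 when the act occurred.
4 years from 2012-06-06 is 2016-06-06.
Because the plaintiff's legal incapacity ran from 2015-06-05 to 2015-11-08, the deadline is extended by 156 days to 2016-11-09.
The automatic bankruptcy stay from 2016-05-05 to 2017-03-27 tolled the period for 326 days, extending the deadline to 2017-10-01.
None of the other events listed affects the running of the period under the stated rules.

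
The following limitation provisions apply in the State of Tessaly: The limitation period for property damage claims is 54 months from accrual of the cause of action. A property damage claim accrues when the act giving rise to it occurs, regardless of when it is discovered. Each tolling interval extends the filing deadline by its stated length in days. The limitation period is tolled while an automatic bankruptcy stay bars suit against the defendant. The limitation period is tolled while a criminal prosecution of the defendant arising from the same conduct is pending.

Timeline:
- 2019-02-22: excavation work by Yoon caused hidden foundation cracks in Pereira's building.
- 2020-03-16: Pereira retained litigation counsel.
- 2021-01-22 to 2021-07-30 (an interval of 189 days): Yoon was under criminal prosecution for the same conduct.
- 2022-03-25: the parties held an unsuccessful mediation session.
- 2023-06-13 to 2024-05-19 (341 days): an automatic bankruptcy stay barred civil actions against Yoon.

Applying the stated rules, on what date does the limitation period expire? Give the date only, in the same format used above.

2025-02-02

The limitation period began to run on 2019-02-22.
Adding the 54 months base period to 2019-02-22 gives a deadline of 2023-08-22, before any tolling.
The pending criminal prosecution from 2021-01-22 to 2021-07-30 tolled the period for 189 days, extending the deadline to 2024-02-27.
The period was tolled for 341 days by the automatic bankruptcy stay (2023-06-13 to 2024-05-19), pushing the deadline to 2025-02-02.
Nothing else in the chronology tolls or restarts the period.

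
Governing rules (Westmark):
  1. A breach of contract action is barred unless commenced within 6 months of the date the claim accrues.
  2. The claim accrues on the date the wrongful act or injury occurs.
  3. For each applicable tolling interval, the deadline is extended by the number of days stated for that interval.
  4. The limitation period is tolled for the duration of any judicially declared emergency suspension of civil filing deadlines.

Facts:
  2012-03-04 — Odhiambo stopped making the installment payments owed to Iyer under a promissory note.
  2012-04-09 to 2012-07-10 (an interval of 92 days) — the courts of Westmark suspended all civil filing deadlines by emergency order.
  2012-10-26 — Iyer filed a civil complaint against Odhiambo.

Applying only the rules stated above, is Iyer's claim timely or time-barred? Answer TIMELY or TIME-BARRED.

The claim accrued on 2012-03-04, when the wrongful act occurred.
The untolled deadline — 6 months after 2012-03-04 — is 2012-09-04.
The period was tolled for 92 days by the emergency suspension of filing deadlines (2012-04-09 to 2012-07-10), pushing the deadline to 2012-12-05.
Iyer filed on 2012-10-26, before the 2012-12-05 deadline, so the action is timely.

TIMELY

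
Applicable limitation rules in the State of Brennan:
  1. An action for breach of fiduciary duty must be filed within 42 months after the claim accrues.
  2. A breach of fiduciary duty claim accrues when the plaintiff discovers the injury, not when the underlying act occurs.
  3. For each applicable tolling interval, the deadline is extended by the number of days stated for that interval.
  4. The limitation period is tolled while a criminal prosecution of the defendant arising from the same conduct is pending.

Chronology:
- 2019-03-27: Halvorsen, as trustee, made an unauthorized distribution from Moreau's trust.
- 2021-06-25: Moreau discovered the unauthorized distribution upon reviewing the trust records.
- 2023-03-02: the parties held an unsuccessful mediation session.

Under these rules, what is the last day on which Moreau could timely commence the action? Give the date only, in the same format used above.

2024-12-25

The claim did not accrue until Moreau discovered the injury on 2021-06-25; the 2019-03-27 act date does not start the clock under the stated rule.
The untolled deadline — 42 months after 2021-06-25 — is 2024-12-25.
None of the other events listed affects the running of the period under the stated rules.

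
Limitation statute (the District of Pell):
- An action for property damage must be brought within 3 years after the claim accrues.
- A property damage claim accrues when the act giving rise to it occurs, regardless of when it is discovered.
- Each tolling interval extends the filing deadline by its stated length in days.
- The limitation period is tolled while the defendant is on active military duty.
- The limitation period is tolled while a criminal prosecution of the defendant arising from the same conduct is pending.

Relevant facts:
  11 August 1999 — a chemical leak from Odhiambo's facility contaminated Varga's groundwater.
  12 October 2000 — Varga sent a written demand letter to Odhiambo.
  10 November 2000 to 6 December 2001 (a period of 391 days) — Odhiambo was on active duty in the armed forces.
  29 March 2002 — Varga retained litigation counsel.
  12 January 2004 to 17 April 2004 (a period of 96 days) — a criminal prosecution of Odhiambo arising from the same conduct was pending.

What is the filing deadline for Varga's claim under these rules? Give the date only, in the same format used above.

6 September 2003

The claim accrued on 11 August 1999, when the wrongful act occurred.
The untolled deadline — 3 years after 11 August 1999 — is 11 August 2002.
The defendant's active military service from 10 November 2000 to 6 December 2001 tolled the period for 391 days, extending the deadline to 6 September 2003.
The pending criminal prosecution from 12 January 2004 to 17 April 2004 began after the period had already run on 6 September 2003, so it has no tolling effect.
Nothing else in the chronology tolls or restarts the period.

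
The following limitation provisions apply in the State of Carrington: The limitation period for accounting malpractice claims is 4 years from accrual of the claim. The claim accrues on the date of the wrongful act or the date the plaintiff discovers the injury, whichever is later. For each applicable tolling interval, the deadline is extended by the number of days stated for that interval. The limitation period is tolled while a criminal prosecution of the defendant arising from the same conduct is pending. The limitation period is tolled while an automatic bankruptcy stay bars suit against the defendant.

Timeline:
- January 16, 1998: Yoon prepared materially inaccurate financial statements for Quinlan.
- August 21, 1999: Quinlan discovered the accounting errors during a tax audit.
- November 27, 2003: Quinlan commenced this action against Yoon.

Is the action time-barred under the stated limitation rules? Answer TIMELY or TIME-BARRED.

Because discovery on August 21, 1999 post-dates the January 16, 1998 act, accrual under the later-of rule falls on August 21, 1999.
Adding the 4 years base period to August 21, 1999 gives a deadline of August 21, 2003, before any tolling.
Quinlan filed on November 27, 2003, after the August 21, 2003 deadline, so the action is time-barred.

TIME-BARRED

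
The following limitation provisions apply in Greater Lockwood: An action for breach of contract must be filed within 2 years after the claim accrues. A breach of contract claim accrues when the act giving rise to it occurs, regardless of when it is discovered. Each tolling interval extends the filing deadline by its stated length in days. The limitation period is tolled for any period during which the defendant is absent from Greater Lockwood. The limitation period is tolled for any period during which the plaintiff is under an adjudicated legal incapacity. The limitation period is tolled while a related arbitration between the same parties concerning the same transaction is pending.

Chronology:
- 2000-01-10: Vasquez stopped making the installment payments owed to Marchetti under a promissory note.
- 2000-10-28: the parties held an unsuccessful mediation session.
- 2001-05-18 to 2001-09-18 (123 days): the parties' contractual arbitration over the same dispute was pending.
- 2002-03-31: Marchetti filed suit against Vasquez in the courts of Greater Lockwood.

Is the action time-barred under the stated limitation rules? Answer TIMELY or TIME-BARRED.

TIMELY

The limitation period began to run on 2000-01-10.
The untolled deadline — 2 years after 2000-01-10 — is 2002-01-10.
The pending related arbitration from 2001-05-18 to 2001-09-18 tolled the period for 123 days, extending the deadline to 2002-05-13.
None of the other events listed affects the running of the period under the stated rules.
Marchetti filed on 2002-03-31, before the 2002-05-13 deadline, so the action is timely.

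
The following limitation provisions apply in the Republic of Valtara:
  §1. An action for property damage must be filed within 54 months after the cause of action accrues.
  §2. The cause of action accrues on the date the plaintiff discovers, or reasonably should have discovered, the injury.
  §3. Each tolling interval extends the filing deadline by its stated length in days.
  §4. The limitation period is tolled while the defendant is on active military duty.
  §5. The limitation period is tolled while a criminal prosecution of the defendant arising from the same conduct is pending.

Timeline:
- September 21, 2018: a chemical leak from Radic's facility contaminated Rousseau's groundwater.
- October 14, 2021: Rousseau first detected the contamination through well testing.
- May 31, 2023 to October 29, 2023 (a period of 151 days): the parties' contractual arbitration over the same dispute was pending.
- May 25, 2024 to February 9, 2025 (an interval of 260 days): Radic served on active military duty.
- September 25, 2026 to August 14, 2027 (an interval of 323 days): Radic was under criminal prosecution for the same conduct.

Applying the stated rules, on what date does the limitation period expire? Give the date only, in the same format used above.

November 18, 2027

Under the discovery rule, the claim accrued on October 14, 2021, when Rousseau discovered the injury — not on the September 21, 2018 date of the underlying act.
Adding the 54 months base period to October 14, 2021 gives a deadline of April 14, 2026, before any tolling.
The period was tolled for 260 days by the defendant's active military service (May 25, 2024 to February 9, 2025), pushing the deadline to December 30, 2026.
The period was tolled for 323 days by the pending criminal prosecution (September 25, 2026 to August 14, 2027), pushing the deadline to November 18, 2027.
No stated provision tolls the period for a pending arbitration, so the interval from May 31, 2023 to October 29, 2023 has no effect on the deadline.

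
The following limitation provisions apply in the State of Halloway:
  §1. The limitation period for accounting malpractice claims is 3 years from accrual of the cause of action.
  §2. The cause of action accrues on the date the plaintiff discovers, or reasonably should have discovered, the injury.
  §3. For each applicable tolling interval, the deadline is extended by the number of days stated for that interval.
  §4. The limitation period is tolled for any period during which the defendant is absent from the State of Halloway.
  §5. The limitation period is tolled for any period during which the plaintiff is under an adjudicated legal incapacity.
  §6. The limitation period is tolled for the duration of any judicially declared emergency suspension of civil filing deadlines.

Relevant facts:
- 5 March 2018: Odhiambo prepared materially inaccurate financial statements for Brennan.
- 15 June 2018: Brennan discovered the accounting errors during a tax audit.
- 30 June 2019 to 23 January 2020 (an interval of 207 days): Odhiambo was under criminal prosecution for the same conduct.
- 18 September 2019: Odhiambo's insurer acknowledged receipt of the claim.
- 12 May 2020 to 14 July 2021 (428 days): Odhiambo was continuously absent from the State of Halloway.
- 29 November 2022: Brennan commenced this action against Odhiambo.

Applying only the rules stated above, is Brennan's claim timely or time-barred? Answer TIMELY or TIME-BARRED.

TIME-BARRED

Accrual is tied to discovery, so the period began on 15 June 2018 rather than on 5 March 2018 when the act occurred.
Adding the 3 years base period to 15 June 2018 gives a deadline of 15 June 2021, before any tolling.
Because the defendant's absence from the jurisdiction ran from 12 May 2020 to 14 July 2021, the deadline is extended by 428 days to 17 August 2022.
The pending criminal prosecution from 30 June 2019 to 23 January 2020 does not toll the period, because no stated rule makes a criminal prosecution a tolling event.
None of the other events listed affects the running of the period under the stated rules.
The 29 November 2022 filing falls after the 17 August 2022 deadline; the claim is time-barred.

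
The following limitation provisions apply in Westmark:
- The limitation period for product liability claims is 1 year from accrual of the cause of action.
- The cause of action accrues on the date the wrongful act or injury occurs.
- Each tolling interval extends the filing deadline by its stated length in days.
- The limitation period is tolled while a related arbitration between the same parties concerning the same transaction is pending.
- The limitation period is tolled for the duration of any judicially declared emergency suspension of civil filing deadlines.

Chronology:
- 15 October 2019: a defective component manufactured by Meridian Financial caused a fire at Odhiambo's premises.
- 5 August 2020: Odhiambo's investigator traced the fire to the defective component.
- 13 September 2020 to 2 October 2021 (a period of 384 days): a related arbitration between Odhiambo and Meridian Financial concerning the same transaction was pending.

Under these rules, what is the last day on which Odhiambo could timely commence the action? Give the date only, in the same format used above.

3 November 2021

Accrual is governed by the date of the act, so the period began to run on 15 October 2019; the later discovery on 5 August 2020 is irrelevant under the stated rule.
The untolled deadline — 1 year after 15 October 2019 — is 15 October 2020.
The pending related arbitration from 13 September 2020 to 2 October 2021 tolled the period for 384 days, extending the deadline to 3 November 2021.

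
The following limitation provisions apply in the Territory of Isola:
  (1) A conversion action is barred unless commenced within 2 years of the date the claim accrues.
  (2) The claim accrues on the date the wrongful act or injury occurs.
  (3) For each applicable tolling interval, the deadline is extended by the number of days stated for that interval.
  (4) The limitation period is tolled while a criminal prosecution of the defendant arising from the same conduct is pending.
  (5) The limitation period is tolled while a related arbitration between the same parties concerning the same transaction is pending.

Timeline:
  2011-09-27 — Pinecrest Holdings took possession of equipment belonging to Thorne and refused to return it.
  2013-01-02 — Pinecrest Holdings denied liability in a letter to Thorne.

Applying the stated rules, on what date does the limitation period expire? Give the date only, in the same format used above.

2013-09-27

The limitation period began to run on 2011-09-27.
Adding the 2 years base period to 2011-09-27 gives a deadline of 2013-09-27, before any tolling.
Nothing else in the chronology tolls or restarts the period.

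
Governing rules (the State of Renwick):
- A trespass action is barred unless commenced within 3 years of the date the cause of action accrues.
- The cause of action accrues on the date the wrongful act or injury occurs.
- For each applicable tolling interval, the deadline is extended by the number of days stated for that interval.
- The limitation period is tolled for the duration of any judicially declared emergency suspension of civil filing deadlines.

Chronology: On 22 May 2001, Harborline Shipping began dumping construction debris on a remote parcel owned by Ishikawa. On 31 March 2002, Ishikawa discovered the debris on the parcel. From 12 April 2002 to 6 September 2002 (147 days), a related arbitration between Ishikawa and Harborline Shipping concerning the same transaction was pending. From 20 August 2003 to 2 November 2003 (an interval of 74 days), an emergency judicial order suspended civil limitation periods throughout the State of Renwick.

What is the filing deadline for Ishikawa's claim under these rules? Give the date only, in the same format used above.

4 August 2004

Accrual is governed by the date of the act, so the period began to run on 22 May 2001; the later discovery on 31 March 2002 is irrelevant under the stated rule.
3 years from 22 May 2001 is 22 May 2004.
The period was tolled for 74 days by the emergency suspension of filing deadlines (20 August 2003 to 2 November 2003), pushing the deadline to 4 August 2004.
No stated provision tolls the period for a pending arbitration, so the interval from 12 April 2002 to 6 September 2002 has no effect on the deadline.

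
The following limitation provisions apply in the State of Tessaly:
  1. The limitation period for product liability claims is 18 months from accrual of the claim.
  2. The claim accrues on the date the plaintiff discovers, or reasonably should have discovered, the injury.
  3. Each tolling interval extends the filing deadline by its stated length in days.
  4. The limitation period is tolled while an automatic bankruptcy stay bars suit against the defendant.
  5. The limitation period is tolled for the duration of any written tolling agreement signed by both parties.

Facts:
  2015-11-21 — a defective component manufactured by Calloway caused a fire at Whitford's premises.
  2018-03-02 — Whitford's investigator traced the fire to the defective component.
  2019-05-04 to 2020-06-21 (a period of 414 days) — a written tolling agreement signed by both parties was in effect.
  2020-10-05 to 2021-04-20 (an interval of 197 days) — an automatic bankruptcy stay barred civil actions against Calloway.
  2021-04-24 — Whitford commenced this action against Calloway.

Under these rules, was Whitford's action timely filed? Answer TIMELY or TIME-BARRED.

Accrual is tied to discovery, so the period began on 2018-03-02 rather than on 2015-11-21 when the act occurred.
The untolled deadline — 18 months after 2018-03-02 — is 2019-09-02.
The period was tolled for 414 days by the written tolling agreement (2019-05-04 to 2020-06-21), pushing the deadline to 2020-10-20.
The automatic bankruptcy stay from 2020-10-05 to 2021-04-20 tolled the period for 197 days, extending the deadline to 2021-05-05.
Filing on 2021-04-24 beat the 2021-05-05 deadline — the action is timely.

TIMELY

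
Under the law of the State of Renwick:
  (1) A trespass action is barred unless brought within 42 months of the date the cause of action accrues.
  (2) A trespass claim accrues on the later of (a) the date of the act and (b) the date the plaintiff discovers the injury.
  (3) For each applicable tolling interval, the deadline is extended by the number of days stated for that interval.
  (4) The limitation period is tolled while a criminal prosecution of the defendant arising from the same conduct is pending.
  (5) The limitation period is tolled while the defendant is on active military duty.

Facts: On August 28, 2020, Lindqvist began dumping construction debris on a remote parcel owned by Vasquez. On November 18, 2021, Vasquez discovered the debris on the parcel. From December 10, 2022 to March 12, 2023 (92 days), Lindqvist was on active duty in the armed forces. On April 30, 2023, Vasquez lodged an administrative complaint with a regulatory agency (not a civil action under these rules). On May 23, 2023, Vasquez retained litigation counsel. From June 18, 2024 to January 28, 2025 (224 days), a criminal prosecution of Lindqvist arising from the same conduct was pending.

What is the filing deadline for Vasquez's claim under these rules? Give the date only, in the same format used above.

The claim accrued on November 18, 2021 — the later of the August 28, 2020 act and the November 18, 2021 discovery.
42 months from November 18, 2021 is May 18, 2025.
Because the defendant's active military service ran from December 10, 2022 to March 12, 2023, the deadline is extended by 92 days to August 18, 2025.
The period was tolled for 224 days by the pending criminal prosecution (June 18, 2024 to January 28, 2025), pushing the deadline to March 30, 2026.
None of the other events listed affects the running of the period under the stated rules.

March 30, 2026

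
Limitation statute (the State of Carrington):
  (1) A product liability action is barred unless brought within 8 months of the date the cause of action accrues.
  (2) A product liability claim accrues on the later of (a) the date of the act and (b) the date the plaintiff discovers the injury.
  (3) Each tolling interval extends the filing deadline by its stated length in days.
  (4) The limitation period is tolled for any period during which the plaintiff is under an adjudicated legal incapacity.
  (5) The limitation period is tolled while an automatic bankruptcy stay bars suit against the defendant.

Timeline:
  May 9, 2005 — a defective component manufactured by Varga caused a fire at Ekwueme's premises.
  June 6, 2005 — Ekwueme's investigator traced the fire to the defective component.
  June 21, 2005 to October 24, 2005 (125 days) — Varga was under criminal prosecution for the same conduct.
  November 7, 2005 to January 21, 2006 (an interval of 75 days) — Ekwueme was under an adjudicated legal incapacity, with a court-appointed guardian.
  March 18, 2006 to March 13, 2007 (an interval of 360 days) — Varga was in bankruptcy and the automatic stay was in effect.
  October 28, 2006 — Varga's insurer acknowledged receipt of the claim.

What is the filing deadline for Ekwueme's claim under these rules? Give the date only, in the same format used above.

April 17, 2007

Because discovery on June 6, 2005 post-dates the May 9, 2005 act, accrual under the later-of rule falls on June 6, 2005.
The untolled deadline — 8 months after June 6, 2005 — is February 6, 2006.
The plaintiff's legal incapacity from November 7, 2005 to January 21, 2006 tolled the period for 75 days, extending the deadline to April 22, 2006.
The automatic bankruptcy stay from March 18, 2006 to March 13, 2007 tolled the period for 360 days, extending the deadline to April 17, 2007.
No stated provision tolls the period for a criminal prosecution, so the interval from June 21, 2005 to October 24, 2005 has no effect on the deadline.
None of the other events listed affects the running of the period under the stated rules.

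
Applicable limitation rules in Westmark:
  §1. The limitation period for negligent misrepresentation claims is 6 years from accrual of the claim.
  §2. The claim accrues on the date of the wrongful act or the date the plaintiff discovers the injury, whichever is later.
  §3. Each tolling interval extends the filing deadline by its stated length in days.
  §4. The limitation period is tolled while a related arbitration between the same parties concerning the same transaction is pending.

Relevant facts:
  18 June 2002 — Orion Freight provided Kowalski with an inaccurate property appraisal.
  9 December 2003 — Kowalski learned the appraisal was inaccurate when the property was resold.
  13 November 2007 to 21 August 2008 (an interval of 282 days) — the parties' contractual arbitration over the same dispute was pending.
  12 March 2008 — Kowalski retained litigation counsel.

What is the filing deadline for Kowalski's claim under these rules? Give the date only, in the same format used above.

17 September 2010

Taking the later of the act (18 June 2002) and discovery (9 December 2003), the claim accrued on 9 December 2003.
The untolled deadline — 6 years after 9 December 2003 — is 9 December 2009.
Because the pending related arbitration ran from 13 November 2007 to 21 August 2008, the deadline is extended by 282 days to 17 September 2010.
The other events in the timeline have no effect on the limitation period under the stated rules.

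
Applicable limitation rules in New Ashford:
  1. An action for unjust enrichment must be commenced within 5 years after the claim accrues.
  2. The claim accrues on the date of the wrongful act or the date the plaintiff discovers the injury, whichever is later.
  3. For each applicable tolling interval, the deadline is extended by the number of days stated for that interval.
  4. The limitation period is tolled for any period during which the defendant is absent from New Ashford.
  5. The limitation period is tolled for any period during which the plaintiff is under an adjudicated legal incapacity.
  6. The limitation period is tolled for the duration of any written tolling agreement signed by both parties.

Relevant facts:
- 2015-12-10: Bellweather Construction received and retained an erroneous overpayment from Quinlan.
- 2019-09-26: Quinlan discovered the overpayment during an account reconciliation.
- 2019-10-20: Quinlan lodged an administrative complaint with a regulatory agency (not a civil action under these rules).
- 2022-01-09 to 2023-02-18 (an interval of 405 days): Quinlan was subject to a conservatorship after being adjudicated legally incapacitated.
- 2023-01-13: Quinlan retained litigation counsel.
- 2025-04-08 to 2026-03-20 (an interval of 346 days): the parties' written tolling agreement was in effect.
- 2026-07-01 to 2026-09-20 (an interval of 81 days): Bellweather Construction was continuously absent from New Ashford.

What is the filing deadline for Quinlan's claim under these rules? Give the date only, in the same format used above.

2027-01-06

The claim accrued on 2019-09-26 — the later of the 2015-12-10 act and the 2019-09-26 discovery.
5 years from 2019-09-26 is 2024-09-26.
The period was tolled for 405 days by the plaintiff's legal incapacity (2022-01-09 to 2023-02-18), pushing the deadline to 2025-11-05.
The written tolling agreement from 2025-04-08 to 2026-03-20 tolled the period for 346 days, extending the deadline to 2026-10-17.
The defendant's absence from the jurisdiction from 2026-07-01 to 2026-09-20 tolled the period for 81 days, extending the deadline to 2027-01-06.
The other events in the timeline have no effect on the limitation period under the stated rules.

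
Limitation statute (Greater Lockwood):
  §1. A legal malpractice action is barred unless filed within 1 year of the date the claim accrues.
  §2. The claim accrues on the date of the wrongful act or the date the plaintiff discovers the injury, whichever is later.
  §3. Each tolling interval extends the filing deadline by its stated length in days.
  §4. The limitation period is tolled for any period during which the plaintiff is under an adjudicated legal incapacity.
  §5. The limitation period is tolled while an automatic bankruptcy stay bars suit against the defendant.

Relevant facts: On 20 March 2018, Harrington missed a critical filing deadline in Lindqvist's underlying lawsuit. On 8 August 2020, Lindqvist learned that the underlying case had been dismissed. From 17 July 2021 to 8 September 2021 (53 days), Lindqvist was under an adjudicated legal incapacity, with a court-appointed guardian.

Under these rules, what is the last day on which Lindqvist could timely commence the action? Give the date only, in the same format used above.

The claim accrued on 8 August 2020 — the later of the 20 March 2018 act and the 8 August 2020 discovery.
1 year from 8 August 2020 is 8 August 2021.
Because the plaintiff's legal incapacity ran from 17 July 2021 to 8 September 2021, the deadline is extended by 53 days to 30 September 2021.

30 September 2021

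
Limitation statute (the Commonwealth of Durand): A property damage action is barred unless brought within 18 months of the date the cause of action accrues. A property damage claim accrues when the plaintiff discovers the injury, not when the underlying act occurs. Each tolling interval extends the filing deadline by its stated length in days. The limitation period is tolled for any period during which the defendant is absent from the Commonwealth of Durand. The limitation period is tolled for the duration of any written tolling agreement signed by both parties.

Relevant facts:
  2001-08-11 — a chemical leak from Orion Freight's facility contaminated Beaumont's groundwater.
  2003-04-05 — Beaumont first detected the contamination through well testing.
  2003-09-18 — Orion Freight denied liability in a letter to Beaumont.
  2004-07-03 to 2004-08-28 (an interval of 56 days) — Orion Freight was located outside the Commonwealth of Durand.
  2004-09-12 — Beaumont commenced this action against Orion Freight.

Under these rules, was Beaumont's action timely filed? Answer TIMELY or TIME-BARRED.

Under the discovery rule, the claim accrued on 2003-04-05, when Beaumont discovered the injury — not on the 2001-08-11 date of the underlying act.
Adding the 18 months base period to 2003-04-05 gives a deadline of 2004-10-05, before any tolling.
Because the defendant's absence from the jurisdiction ran from 2004-07-03 to 2004-08-28, the deadline is extended by 56 days to 2004-11-30.
Nothing else in the chronology tolls or restarts the period.
Beaumont filed on 2004-09-12, before the 2004-11-30 deadline, so the action is timely.

TIMELY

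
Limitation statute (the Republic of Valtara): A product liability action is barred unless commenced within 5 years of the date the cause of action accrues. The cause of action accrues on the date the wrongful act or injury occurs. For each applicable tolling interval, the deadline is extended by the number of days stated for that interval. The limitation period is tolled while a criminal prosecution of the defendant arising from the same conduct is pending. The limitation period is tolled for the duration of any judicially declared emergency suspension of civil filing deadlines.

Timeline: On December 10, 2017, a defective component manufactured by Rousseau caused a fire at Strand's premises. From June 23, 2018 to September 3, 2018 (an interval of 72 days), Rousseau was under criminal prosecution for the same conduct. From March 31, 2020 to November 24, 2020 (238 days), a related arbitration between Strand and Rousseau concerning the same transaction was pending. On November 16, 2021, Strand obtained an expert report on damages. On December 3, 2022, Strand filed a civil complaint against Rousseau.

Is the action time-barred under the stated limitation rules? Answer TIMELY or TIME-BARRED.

The cause of action accrued on December 10, 2017, the date of the act.
Adding the 5 years base period to December 10, 2017 gives a deadline of December 10, 2022, before any tolling.
The pending criminal prosecution from June 23, 2018 to September 3, 2018 tolled the period for 72 days, extending the deadline to February 20, 2023.
Although a pending arbitration ran from March 31, 2020 to November 24, 2020, the stated rules do not make that a tolling event, so it is disregarded.
The other events in the timeline have no effect on the limitation period under the stated rules.
Filing on December 3, 2022 beat the February 20, 2023 deadline — the action is timely.

TIMELY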